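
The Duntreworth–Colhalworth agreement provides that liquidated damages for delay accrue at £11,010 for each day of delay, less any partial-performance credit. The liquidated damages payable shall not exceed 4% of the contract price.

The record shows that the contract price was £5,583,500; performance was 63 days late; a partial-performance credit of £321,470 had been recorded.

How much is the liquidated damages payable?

Per-day damages: 63 × £11,010 = £693,630
Less partial-performance credit: £693,630 − £321,470 = £372,160
Cap: 4% of £5,583,500 = £223,340
Cap at £223,340: £372,160 exceeds the cap → £223,340

£223,340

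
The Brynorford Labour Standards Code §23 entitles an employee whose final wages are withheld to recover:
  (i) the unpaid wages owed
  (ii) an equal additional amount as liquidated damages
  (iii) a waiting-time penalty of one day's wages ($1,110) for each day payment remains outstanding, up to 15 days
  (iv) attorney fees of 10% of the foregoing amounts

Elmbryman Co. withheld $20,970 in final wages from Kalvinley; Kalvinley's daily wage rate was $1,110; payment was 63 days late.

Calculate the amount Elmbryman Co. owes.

$64,449

Liquidated damages (equal amount): $20,970
Penalty days: min(63, 15) = 15
Waiting-time penalty: 15 × $1,110 = $16,650
Subtotal: $20,970 + $20,970 + $16,650 = $58,590
Attorney fees: 10% of $58,590 = $5,859
Total award: $58,590 + $5,859 = $64,449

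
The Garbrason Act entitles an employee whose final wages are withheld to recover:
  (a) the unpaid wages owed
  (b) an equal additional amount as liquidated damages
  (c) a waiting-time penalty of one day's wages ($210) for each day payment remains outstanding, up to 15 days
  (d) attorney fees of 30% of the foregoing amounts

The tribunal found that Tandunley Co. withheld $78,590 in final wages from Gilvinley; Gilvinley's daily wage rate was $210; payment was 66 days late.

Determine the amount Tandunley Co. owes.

$208,429

Liquidated damages (equal amount): $78,590
Penalty days: min(66, 15) = 15
Waiting-time penalty: 15 × $210 = $3,150
Subtotal: $78,590 + $78,590 + $3,150 = $160,330
Attorney fees: 30% of $160,330 = $48,099
Total award: $160,330 + $48,099 = $208,429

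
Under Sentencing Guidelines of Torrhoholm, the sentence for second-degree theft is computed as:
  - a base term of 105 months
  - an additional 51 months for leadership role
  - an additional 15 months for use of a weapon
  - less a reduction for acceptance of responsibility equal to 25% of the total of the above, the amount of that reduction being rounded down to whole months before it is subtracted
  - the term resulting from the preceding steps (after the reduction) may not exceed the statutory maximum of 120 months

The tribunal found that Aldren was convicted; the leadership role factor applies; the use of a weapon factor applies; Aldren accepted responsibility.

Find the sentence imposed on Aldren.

120 months

Leadership role enhancement: +51 months
Use of a weapon enhancement: +15 months
Adjusted term: 105 months + 51 months + 15 months = 171 months
Acceptance of responsibility reduction: 25% of 171 months = 42 months (rounded down)
After reduction: 171 − 42 = 129 months
Cap at 120 months: 129 months exceeds the cap → 120 months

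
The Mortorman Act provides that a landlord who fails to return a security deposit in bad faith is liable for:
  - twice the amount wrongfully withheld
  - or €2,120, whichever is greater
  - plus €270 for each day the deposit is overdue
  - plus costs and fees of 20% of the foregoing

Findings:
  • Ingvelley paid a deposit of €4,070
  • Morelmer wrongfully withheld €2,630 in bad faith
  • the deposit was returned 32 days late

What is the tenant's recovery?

Recovery: €16,680

Doubled: 2 × €2,630 = €5,260
Minimum €2,120: €5,260 meets the minimum, no increase.
Late-return penalty: 32 × €270 = €8,640
Damages plus late penalty: €5,260 + €8,640 = €13,900
Costs and fees: 20% of €13,900 = €2,780
Total recovery: €13,900 + €2,780 = €16,680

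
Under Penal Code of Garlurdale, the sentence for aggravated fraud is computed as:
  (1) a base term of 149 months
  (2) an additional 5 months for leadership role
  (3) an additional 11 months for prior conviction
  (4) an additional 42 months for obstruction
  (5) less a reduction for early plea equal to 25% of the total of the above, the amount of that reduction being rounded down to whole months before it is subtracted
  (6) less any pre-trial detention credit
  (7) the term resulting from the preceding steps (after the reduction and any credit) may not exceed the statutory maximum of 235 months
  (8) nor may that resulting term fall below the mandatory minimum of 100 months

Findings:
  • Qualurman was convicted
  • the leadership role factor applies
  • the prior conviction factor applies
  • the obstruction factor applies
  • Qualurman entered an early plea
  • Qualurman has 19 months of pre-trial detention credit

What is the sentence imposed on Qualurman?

Leadership role enhancement: +5 months
Prior conviction enhancement: +11 months
Obstruction enhancement: +42 months
Adjusted term: 149 months + 5 months + 11 months + 42 months = 207 months
Early plea reduction: 25% of 207 months = 51 months (rounded down)
After reduction: 207 − 51 = 156 months
Less pre-trial detention credit: 156 months − 19 months = 137 months
Cap at 235 months: 137 months is within the cap, no reduction.
Minimum 100 months: 137 months meets the minimum, no increase.

137 months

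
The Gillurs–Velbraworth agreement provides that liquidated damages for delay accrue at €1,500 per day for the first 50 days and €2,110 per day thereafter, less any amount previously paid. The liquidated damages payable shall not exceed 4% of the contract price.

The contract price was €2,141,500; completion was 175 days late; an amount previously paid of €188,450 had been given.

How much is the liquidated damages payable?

First 50 days: 50 × €1,500 = €75,000
Remaining days: (175 − 50) × €2,110 = €263,750
Accrued per-day damages: €75,000 + €263,750 = €338,750
Less amount previously paid: €338,750 − €188,450 = €150,300
Cap: 4% of €2,141,500 = €85,660
Cap at €85,660: €150,300 exceeds the cap → €85,660

€85,660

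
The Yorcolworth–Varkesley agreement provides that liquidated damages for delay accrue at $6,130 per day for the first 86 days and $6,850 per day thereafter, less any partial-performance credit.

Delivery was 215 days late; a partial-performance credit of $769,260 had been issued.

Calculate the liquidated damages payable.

$641,570

First 86 days: 86 × $6,130 = $527,180
Remaining days: (215 − 86) × $6,850 = $883,650
Accrued per-day damages: $527,180 + $883,650 = $1,410,830
Less partial-performance credit: $1,410,830 − $769,260 = $641,570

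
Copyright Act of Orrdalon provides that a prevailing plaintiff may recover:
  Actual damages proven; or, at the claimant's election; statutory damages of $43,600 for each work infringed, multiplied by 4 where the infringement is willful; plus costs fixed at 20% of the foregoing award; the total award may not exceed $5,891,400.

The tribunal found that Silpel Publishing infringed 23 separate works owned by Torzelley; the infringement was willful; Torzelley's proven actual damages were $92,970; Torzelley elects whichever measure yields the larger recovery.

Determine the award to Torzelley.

$4,813,440

Statutory damages: 23 × $43,600 = $1,002,800
Multiplied by 4: 4 × $1,002,800 = $4,011,200
Greater of actual damages ($92,970) or enhanced statutory damages ($4,011,200): $4,011,200
Costs: 20% of $4,011,200 = $802,240
Award plus costs: $4,011,200 + $802,240 = $4,813,440
Cap at $5,891,400: $4,813,440 is within the cap, no reduction.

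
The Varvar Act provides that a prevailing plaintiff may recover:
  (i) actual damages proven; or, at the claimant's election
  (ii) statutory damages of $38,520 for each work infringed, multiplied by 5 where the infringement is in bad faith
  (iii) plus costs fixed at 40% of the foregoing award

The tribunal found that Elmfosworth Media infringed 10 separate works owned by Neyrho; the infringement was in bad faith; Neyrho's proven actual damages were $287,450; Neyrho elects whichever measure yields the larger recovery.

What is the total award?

Statutory damages: 10 × $38,520 = $385,200
Multiplied by 5: 5 × $385,200 = $1,926,000
Greater of actual damages ($287,450) or enhanced statutory damages ($1,926,000): $1,926,000
Costs: 40% of $1,926,000 = $770,400
Award plus costs: $1,926,000 + $770,400 = $2,696,400

$2,696,400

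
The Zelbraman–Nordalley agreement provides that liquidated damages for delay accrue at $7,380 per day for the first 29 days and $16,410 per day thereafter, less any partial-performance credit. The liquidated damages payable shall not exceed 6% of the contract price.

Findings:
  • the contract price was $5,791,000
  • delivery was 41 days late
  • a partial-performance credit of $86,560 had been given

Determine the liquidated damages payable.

First 29 days: 29 × $7,380 = $214,020
Remaining days: (41 − 29) × $16,410 = $196,920
Accrued per-day damages: $214,020 + $196,920 = $410,940
Less partial-performance credit: $410,940 − $86,560 = $324,380
Cap: 6% of $5,791,000 = $347,460
Cap at $347,460: $324,380 is within the cap, no reduction.

$324,380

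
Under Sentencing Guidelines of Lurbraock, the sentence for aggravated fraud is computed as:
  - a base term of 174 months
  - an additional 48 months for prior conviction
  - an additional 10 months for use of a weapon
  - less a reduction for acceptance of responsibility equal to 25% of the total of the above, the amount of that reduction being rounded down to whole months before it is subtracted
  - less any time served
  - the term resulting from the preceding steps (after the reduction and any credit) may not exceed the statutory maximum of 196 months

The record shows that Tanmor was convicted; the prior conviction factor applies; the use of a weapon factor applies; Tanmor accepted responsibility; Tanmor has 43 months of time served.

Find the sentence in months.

Prior conviction enhancement: +48 months
Use of a weapon enhancement: +10 months
Adjusted term: 174 months + 48 months + 10 months = 232 months
Acceptance of responsibility reduction: 25% of 232 months = 58 months (rounded down)
After reduction: 232 − 58 = 174 months
Less time served: 174 months − 43 months = 131 months
Cap at 196 months: 131 months is within the cap, no reduction.

131 months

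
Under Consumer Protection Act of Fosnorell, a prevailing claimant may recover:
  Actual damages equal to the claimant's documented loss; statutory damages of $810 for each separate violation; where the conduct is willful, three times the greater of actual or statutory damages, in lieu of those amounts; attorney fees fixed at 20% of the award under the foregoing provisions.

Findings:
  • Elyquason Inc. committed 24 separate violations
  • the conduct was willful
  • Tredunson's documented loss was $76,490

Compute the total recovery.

$275,364

Statutory damages: 24 × $810 = $19,440
Greater of actual damages ($76,490) or statutory damages ($19,440): $76,490
Trebled: 3 × $76,490 = $229,470
Attorney fees: 20% of $229,470 = $45,894
Total recovery: $229,470 + $45,894 = $275,364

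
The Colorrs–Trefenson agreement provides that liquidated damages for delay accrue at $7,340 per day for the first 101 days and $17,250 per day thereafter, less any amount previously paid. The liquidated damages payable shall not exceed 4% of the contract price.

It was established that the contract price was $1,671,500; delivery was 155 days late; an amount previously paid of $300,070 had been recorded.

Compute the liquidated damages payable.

First 101 days: 101 × $7,340 = $741,340
Remaining days: (155 − 101) × $17,250 = $931,500
Accrued per-day damages: $741,340 + $931,500 = $1,672,840
Less amount previously paid: $1,672,840 − $300,070 = $1,372,770
Cap: 4% of $1,671,500 = $66,860
Cap at $66,860: $1,372,770 exceeds the cap → $66,860

$66,860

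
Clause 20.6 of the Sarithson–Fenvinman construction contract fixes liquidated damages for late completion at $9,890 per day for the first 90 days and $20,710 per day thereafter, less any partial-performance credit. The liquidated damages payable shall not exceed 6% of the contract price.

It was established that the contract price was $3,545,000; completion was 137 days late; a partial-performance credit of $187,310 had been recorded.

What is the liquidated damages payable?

First 90 days: 90 × $9,890 = $890,100
Remaining days: (137 − 90) × $20,710 = $973,370
Accrued per-day damages: $890,100 + $973,370 = $1,863,470
Less partial-performance credit: $1,863,470 − $187,310 = $1,676,160
Cap: 6% of $3,545,000 = $212,700
Cap at $212,700: $1,676,160 exceeds the cap → $212,700

$212,700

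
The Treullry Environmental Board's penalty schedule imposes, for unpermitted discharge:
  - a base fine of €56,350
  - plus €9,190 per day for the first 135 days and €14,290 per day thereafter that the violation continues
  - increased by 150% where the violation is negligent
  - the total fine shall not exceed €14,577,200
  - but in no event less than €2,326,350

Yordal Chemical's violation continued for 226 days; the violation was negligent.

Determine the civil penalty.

€6,493,475

First 135 days: 135 × €9,190 = €1,240,650
Remaining days: (226 − 135) × €14,290 = €1,300,390
Per-day component: €1,240,650 + €1,300,390 = €2,541,040
Base plus per-day: €56,350 + €2,541,040 = €2,597,390
Enhancement: 150% of €2,597,390 = €3,896,085
Enhanced fine: €2,597,390 + €3,896,085 = €6,493,475
Cap at €14,577,200: €6,493,475 is within the cap, no reduction.
Minimum €2,326,350: €6,493,475 meets the minimum, no increase.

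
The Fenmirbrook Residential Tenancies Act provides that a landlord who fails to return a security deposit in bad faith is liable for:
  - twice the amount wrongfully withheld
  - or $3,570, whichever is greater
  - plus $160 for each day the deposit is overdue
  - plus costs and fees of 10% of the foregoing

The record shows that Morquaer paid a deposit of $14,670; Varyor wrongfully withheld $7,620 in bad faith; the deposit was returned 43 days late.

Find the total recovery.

Recovery: $24,332

Doubled: 2 × $7,620 = $15,240
Minimum $3,570: $15,240 meets the minimum, no increase.
Late-return penalty: 43 × $160 = $6,880
Damages plus late penalty: $15,240 + $6,880 = $22,120
Costs and fees: 10% of $22,120 = $2,212
Total recovery: $22,120 + $2,212 = $24,332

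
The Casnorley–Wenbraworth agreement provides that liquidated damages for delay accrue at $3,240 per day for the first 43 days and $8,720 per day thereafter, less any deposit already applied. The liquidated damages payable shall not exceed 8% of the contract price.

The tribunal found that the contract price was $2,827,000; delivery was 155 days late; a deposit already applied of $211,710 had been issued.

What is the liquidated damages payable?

First 43 days: 43 × $3,240 = $139,320
Remaining days: (155 − 43) × $8,720 = $976,640
Accrued per-day damages: $139,320 + $976,640 = $1,115,960
Less deposit already applied: $1,115,960 − $211,710 = $904,250
Cap: 8% of $2,827,000 = $226,160
Cap at $226,160: $904,250 exceeds the cap → $226,160

$226,160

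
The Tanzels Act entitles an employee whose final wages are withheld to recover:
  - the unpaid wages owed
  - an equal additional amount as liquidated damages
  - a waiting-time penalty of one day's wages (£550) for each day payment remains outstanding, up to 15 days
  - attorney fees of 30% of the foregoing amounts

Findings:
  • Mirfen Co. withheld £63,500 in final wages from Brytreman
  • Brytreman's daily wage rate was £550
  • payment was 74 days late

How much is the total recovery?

£175,825

Liquidated damages (equal amount): £63,500
Penalty days: min(74, 15) = 15
Waiting-time penalty: 15 × £550 = £8,250
Subtotal: £63,500 + £63,500 + £8,250 = £135,250
Attorney fees: 30% of £135,250 = £40,575
Total award: £135,250 + £40,575 = £175,825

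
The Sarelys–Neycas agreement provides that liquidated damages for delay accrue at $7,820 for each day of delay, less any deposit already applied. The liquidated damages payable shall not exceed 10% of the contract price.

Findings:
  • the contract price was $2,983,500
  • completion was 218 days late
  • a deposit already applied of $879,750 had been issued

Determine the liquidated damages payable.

$298,350

Per-day damages: 218 × $7,820 = $1,704,760
Less deposit already applied: $1,704,760 − $879,750 = $825,010
Cap: 10% of $2,983,500 = $298,350
Cap at $298,350: $825,010 exceeds the cap → $298,350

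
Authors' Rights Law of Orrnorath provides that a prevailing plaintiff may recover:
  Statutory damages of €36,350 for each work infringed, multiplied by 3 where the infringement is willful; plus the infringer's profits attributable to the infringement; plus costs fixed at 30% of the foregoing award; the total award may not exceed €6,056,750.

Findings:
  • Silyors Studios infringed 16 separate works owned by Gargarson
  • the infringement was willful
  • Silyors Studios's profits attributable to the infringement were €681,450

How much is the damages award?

€3,154,125

Statutory damages: 16 × €36,350 = €581,600
Trebled: 3 × €581,600 = €1,744,800
Combined award: €1,744,800 + €681,450 = €2,426,250
Costs: 30% of €2,426,250 = €727,875
Award plus costs: €2,426,250 + €727,875 = €3,154,125
Cap at €6,056,750: €3,154,125 is within the cap, no reduction.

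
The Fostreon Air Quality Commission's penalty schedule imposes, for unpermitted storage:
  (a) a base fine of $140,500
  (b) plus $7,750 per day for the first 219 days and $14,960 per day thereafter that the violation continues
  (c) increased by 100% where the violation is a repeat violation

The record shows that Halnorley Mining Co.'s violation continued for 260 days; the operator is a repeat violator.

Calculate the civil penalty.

$4,902,220

First 219 days: 219 × $7,750 = $1,697,250
Remaining days: (260 − 219) × $14,960 = $613,360
Per-day component: $1,697,250 + $613,360 = $2,310,610
Base plus per-day: $140,500 + $2,310,610 = $2,451,110
Enhancement: 100% of $2,451,110 = $2,451,110
Enhanced fine: $2,451,110 + $2,451,110 = $4,902,220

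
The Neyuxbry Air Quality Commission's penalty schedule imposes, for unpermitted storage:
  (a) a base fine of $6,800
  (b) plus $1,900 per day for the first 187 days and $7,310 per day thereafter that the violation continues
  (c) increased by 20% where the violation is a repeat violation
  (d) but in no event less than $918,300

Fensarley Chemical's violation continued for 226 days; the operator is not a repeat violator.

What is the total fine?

First 187 days: 187 × $1,900 = $355,300
Remaining days: (226 − 187) × $7,310 = $285,090
Per-day component: $355,300 + $285,090 = $640,390
Base plus per-day: $6,800 + $640,390 = $647,190
The operator is not a repeat violator: no 20% increase.
Minimum $918,300: $647,190 is below the minimum → $918,300

$918,300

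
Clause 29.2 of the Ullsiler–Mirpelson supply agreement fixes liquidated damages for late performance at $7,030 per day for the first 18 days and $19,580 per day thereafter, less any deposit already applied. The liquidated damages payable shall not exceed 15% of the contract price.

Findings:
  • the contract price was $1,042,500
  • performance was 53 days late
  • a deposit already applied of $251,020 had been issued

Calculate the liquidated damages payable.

$156,375

First 18 days: 18 × $7,030 = $126,540
Remaining days: (53 − 18) × $19,580 = $685,300
Accrued per-day damages: $126,540 + $685,300 = $811,840
Less deposit already applied: $811,840 − $251,020 = $560,820
Cap: 15% of $1,042,500 = $156,375
Cap at $156,375: $560,820 exceeds the cap → $156,375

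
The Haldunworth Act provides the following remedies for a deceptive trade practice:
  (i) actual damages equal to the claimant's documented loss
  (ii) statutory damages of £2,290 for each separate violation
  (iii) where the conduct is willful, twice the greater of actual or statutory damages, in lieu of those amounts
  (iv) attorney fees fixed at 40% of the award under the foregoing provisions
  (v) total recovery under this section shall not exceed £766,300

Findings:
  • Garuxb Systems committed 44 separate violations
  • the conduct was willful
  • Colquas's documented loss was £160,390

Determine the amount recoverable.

Statutory damages: 44 × £2,290 = £100,760
Greater of actual damages (£160,390) or statutory damages (£100,760): £160,390
Doubled: 2 × £160,390 = £320,780
Attorney fees: 40% of £320,780 = £128,312
Total before cap: £320,780 + £128,312 = £449,092
Cap at £766,300: £449,092 is within the cap, no reduction.

£449,092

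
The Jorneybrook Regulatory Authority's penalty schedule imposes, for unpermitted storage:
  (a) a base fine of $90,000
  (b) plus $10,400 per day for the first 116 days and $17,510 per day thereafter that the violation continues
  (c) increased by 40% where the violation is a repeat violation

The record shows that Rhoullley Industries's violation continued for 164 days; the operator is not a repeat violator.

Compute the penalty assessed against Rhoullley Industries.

$2,136,880

First 116 days: 116 × $10,400 = $1,206,400
Remaining days: (164 − 116) × $17,510 = $840,480
Per-day component: $1,206,400 + $840,480 = $2,046,880
Base plus per-day: $90,000 + $2,046,880 = $2,136,880
The operator is not a repeat violator: no 40% increase.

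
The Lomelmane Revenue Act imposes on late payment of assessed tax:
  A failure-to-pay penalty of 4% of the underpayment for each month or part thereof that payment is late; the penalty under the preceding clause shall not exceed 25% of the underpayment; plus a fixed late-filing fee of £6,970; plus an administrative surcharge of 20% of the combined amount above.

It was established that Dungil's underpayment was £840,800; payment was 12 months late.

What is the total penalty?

£260,604

Accrued rate: 4% × 12 = 48%, capped at 25% → 25%
Failure-to-pay penalty: 25% of £840,800 = £210,200
Penalty before surcharge: £210,200 + £6,970 = £217,170
Administrative surcharge: 20% of £217,170 = £43,434
Total penalty: £217,170 + £43,434 = £260,604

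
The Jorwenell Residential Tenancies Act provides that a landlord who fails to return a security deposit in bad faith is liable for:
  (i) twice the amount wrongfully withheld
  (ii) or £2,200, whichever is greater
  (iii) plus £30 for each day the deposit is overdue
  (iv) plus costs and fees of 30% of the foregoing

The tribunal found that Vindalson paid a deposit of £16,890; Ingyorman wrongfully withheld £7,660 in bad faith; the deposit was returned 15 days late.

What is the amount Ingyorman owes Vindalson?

Doubled: 2 × £7,660 = £15,320
Minimum £2,200: £15,320 meets the minimum, no increase.
Late-return penalty: 15 × £30 = £450
Damages plus late penalty: £15,320 + £450 = £15,770
Costs and fees: 30% of £15,770 = £4,731
Total recovery: £15,770 + £4,731 = £20,501

£20,501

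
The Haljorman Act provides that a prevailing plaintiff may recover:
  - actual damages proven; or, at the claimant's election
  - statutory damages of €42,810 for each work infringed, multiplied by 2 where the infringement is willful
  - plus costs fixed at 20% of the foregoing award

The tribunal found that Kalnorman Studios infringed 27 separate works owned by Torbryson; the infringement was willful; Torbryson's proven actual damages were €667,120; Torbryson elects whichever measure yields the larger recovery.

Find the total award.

Award: €2,774,088

Statutory damages: 27 × €42,810 = €1,155,870
Doubled: 2 × €1,155,870 = €2,311,740
Greater of actual damages (€667,120) or enhanced statutory damages (€2,311,740): €2,311,740
Costs: 20% of €2,311,740 = €462,348
Award plus costs: €2,311,740 + €462,348 = €2,774,088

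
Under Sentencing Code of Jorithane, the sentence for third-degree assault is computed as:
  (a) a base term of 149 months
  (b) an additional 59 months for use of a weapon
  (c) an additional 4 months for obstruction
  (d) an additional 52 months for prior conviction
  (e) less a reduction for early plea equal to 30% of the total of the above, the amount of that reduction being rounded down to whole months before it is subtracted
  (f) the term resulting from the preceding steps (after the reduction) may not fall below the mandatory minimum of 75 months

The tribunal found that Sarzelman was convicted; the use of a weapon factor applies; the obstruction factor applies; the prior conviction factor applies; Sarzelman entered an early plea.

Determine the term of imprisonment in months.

Sentence: 185 months

Use of a weapon enhancement: +59 months
Obstruction enhancement: +4 months
Prior conviction enhancement: +52 months
Adjusted term: 149 months + 59 months + 4 months + 52 months = 264 months
Early plea reduction: 30% of 264 months = 79 months (rounded down)
After reduction: 264 − 79 = 185 months
Minimum 75 months: 185 months meets the minimum, no increase.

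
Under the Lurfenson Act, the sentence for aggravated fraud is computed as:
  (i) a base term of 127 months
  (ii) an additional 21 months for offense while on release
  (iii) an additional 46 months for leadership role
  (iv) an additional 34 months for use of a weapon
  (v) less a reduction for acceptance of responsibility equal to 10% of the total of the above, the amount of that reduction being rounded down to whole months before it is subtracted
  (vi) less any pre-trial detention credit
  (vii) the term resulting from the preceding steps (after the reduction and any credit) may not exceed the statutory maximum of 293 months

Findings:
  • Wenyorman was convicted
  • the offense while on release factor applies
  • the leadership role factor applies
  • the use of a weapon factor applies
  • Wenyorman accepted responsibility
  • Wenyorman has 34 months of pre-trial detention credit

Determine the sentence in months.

172 months

Offense while on release enhancement: +21 months
Leadership role enhancement: +46 months
Use of a weapon enhancement: +34 months
Adjusted term: 127 months + 21 months + 46 months + 34 months = 228 months
Acceptance of responsibility reduction: 10% of 228 months = 22 months (rounded down)
After reduction: 228 − 22 = 206 months
Less pre-trial detention credit: 206 months − 34 months = 172 months
Cap at 293 months: 172 months is within the cap, no reduction.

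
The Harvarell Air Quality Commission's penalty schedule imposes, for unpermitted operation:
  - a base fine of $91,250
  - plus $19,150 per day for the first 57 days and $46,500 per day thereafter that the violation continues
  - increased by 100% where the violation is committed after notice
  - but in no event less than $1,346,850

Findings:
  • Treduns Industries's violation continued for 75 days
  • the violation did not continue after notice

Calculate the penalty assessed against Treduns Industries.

First 57 days: 57 × $19,150 = $1,091,550
Remaining days: (75 − 57) × $46,500 = $837,000
Per-day component: $1,091,550 + $837,000 = $1,928,550
Base plus per-day: $91,250 + $1,928,550 = $2,019,800
The violation did not continue after notice: no 100% increase.
Minimum $1,346,850: $2,019,800 meets the minimum, no increase.

$2,019,800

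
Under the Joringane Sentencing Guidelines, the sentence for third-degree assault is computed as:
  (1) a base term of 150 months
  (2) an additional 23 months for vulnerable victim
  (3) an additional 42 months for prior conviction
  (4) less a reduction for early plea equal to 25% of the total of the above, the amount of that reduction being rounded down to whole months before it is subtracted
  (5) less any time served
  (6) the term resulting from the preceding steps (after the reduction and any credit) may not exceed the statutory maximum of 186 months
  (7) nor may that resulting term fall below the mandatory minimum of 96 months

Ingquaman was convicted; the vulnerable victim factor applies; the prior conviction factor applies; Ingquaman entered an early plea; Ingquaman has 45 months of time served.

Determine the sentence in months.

Vulnerable victim enhancement: +23 months
Prior conviction enhancement: +42 months
Adjusted term: 150 months + 23 months + 42 months = 215 months
Early plea reduction: 25% of 215 months = 53 months (rounded down)
After reduction: 215 − 53 = 162 months
Less time served: 162 months − 45 months = 117 months
Cap at 186 months: 117 months is within the cap, no reduction.
Minimum 96 months: 117 months meets the minimum, no increase.

117 months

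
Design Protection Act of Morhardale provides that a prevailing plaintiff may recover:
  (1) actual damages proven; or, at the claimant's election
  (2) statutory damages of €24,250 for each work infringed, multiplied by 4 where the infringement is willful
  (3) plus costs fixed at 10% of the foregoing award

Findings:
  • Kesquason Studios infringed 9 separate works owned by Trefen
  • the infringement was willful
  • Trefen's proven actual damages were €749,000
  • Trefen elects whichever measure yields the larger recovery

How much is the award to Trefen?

€960,300

Statutory damages: 9 × €24,250 = €218,250
Multiplied by 4: 4 × €218,250 = €873,000
Greater of actual damages (€749,000) or enhanced statutory damages (€873,000): €873,000
Costs: 10% of €873,000 = €87,300
Award plus costs: €873,000 + €87,300 = €960,300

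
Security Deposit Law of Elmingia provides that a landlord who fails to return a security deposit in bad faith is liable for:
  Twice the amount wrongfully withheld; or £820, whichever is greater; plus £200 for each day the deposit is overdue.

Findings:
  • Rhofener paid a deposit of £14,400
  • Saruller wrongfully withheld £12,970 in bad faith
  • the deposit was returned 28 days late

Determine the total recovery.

Doubled: 2 × £12,970 = £25,940
Minimum £820: £25,940 meets the minimum, no increase.
Late-return penalty: 28 × £200 = £5,600
Damages plus late penalty: £25,940 + £5,600 = £31,540

£31,540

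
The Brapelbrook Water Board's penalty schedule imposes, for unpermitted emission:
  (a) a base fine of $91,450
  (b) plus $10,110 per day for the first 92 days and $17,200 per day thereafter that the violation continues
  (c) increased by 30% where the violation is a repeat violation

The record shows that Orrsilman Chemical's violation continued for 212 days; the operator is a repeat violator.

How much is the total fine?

$4,011,241

First 92 days: 92 × $10,110 = $930,120
Remaining days: (212 − 92) × $17,200 = $2,064,000
Per-day component: $930,120 + $2,064,000 = $2,994,120
Base plus per-day: $91,450 + $2,994,120 = $3,085,570
Enhancement: 30% of $3,085,570 = $925,671
Enhanced fine: $3,085,570 + $925,671 = $4,011,241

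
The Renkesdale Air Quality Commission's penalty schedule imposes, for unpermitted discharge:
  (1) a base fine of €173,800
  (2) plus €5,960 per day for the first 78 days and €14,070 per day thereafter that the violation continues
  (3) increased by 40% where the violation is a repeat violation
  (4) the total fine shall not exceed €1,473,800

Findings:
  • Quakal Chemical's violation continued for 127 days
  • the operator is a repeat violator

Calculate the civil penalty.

€1,473,800

First 78 days: 78 × €5,960 = €464,880
Remaining days: (127 − 78) × €14,070 = €689,430
Per-day component: €464,880 + €689,430 = €1,154,310
Base plus per-day: €173,800 + €1,154,310 = €1,328,110
Enhancement: 40% of €1,328,110 = €531,244
Enhanced fine: €1,328,110 + €531,244 = €1,859,354
Cap at €1,473,800: €1,859,354 exceeds the cap → €1,473,800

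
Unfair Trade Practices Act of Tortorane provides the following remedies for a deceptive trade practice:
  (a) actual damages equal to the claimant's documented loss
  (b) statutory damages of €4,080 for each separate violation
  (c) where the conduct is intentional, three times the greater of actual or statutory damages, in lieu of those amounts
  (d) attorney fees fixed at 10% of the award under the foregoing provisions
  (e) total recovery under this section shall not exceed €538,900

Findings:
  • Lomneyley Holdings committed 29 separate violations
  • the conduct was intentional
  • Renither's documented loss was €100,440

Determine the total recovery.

Total recovery: €390,456

Statutory damages: 29 × €4,080 = €118,320
Greater of actual damages (€100,440) or statutory damages (€118,320): €118,320
Trebled: 3 × €118,320 = €354,960
Attorney fees: 10% of €354,960 = €35,496
Total before cap: €354,960 + €35,496 = €390,456
Cap at €538,900: €390,456 is within the cap, no reduction.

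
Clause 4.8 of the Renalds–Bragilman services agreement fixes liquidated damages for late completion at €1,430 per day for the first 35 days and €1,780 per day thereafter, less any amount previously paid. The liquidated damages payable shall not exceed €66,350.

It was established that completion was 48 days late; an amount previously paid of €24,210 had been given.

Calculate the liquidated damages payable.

First 35 days: 35 × €1,430 = €50,050
Remaining days: (48 − 35) × €1,780 = €23,140
Accrued per-day damages: €50,050 + €23,140 = €73,190
Less amount previously paid: €73,190 − €24,210 = €48,980
Cap at €66,350: €48,980 is within the cap, no reduction.

€48,980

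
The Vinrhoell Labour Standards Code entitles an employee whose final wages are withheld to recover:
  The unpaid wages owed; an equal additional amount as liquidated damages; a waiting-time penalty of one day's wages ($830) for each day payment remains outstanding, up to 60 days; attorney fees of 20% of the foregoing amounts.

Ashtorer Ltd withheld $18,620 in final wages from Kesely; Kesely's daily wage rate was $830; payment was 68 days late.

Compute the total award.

$104,448

Liquidated damages (equal amount): $18,620
Penalty days: min(68, 60) = 60
Waiting-time penalty: 60 × $830 = $49,800
Subtotal: $18,620 + $18,620 + $49,800 = $87,040
Attorney fees: 20% of $87,040 = $17,408
Total award: $87,040 + $17,408 = $104,448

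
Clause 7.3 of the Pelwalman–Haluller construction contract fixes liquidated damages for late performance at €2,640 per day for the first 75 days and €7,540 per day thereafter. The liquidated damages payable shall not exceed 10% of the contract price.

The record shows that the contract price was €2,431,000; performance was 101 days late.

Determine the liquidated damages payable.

€243,100

First 75 days: 75 × €2,640 = €198,000
Remaining days: (101 − 75) × €7,540 = €196,040
Accrued per-day damages: €198,000 + €196,040 = €394,040
Cap: 10% of €2,431,000 = €243,100
Cap at €243,100: €394,040 exceeds the cap → €243,100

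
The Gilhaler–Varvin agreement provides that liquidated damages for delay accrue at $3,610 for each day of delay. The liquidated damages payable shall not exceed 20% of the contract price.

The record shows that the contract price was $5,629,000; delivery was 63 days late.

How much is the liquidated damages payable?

$227,430

Per-day damages: 63 × $3,610 = $227,430
Cap: 20% of $5,629,000 = $1,125,800
Cap at $1,125,800: $227,430 is within the cap, no reduction.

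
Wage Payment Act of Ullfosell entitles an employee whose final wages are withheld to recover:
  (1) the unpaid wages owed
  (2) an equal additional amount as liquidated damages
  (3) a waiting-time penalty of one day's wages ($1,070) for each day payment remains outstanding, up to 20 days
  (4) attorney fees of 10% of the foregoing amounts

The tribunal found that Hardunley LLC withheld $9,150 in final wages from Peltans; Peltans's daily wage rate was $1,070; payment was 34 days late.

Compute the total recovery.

$43,670

Liquidated damages (equal amount): $9,150
Penalty days: min(34, 20) = 20
Waiting-time penalty: 20 × $1,070 = $21,400
Subtotal: $9,150 + $9,150 + $21,400 = $39,700
Attorney fees: 10% of $39,700 = $3,970
Total award: $39,700 + $3,970 = $43,670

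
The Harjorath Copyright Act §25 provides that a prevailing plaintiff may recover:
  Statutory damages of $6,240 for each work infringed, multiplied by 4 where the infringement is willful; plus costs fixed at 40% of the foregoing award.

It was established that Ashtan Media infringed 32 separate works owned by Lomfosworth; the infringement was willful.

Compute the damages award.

Statutory damages: 32 × $6,240 = $199,680
Multiplied by 4: 4 × $199,680 = $798,720
Costs: 40% of $798,720 = $319,488
Award plus costs: $798,720 + $319,488 = $1,118,208

Award: $1,118,208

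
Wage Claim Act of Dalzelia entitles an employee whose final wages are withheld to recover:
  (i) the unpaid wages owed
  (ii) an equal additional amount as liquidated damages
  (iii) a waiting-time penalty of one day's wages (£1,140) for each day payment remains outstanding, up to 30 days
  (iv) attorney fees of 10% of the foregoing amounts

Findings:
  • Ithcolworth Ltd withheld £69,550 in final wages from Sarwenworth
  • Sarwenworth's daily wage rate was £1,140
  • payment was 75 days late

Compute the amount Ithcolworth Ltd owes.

Liquidated damages (equal amount): £69,550
Penalty days: min(75, 30) = 30
Waiting-time penalty: 30 × £1,140 = £34,200
Subtotal: £69,550 + £69,550 + £34,200 = £173,300
Attorney fees: 10% of £173,300 = £17,330
Total award: £173,300 + £17,330 = £190,630

£190,630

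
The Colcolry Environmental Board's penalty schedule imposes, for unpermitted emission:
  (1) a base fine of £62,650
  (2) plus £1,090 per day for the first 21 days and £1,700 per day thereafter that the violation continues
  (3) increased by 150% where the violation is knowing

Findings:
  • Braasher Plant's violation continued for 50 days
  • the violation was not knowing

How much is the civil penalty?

£134,840

First 21 days: 21 × £1,090 = £22,890
Remaining days: (50 − 21) × £1,700 = £49,300
Per-day component: £22,890 + £49,300 = £72,190
Base plus per-day: £62,650 + £72,190 = £134,840
The violation was not knowing: no 150% increase.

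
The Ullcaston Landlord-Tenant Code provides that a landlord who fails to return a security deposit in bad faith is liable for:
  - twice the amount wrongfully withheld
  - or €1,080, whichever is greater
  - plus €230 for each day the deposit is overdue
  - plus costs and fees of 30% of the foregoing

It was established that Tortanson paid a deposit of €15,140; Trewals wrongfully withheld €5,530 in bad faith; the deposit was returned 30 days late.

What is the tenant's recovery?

€23,348

Doubled: 2 × €5,530 = €11,060
Minimum €1,080: €11,060 meets the minimum, no increase.
Late-return penalty: 30 × €230 = €6,900
Damages plus late penalty: €11,060 + €6,900 = €17,960
Costs and fees: 30% of €17,960 = €5,388
Total recovery: €17,960 + €5,388 = €23,348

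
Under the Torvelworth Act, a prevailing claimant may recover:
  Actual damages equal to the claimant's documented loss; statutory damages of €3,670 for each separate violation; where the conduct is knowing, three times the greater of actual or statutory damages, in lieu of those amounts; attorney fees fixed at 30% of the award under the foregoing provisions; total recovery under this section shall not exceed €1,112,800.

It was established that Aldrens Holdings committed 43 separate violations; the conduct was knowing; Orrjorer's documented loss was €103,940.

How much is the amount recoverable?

Statutory damages: 43 × €3,670 = €157,810
Greater of actual damages (€103,940) or statutory damages (€157,810): €157,810
Trebled: 3 × €157,810 = €473,430
Attorney fees: 30% of €473,430 = €142,029
Total before cap: €473,430 + €142,029 = €615,459
Cap at €1,112,800: €615,459 is within the cap, no reduction.

Total recovery: €615,459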